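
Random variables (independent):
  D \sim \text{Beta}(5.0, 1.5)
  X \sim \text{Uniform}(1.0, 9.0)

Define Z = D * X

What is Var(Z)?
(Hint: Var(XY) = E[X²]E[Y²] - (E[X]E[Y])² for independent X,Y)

Var(XY) = E[X²]E[Y²] - (E[X]E[Y])²
E[D] = 0.76923077, Var(D) = 0.023668639
E[X] = 5, Var(X) = 5.3333333
E[D²] = 0.023668639 + 0.76923077² = 0.61538462
E[X²] = 5.3333333 + 5² = 30.333333
Var(Z) = 0.61538462*30.333333 - (0.76923077*5)²
= 18.666667 - 14.792899 = 3.8737673

3.8737673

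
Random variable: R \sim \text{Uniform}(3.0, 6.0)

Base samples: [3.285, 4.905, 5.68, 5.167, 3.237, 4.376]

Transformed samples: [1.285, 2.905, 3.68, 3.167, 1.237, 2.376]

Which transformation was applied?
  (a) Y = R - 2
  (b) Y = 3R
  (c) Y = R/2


Checking option (a) Y = R - 2:
  R = 3.285 -> Y = 1.285 ✓
  R = 4.905 -> Y = 2.905 ✓
  R = 5.68 -> Y = 3.68 ✓
All samples match this transformation.

(a) R - 2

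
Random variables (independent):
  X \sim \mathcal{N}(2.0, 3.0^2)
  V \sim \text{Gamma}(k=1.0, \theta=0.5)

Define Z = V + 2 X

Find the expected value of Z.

E[Z] = 2*E[X] + 1*E[V]
E[X] = 2
E[V] = 0.5
E[Z] = 2*2 + 1*0.5 = 4.5

4.5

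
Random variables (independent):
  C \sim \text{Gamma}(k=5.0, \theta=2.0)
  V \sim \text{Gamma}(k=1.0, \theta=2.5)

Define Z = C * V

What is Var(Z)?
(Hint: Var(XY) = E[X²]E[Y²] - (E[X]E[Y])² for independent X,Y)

Var(XY) = E[X²]E[Y²] - (E[X]E[Y])²
E[C] = 10, Var(C) = 20
E[V] = 2.5, Var(V) = 6.25
E[C²] = 20 + 10² = 120
E[V²] = 6.25 + 2.5² = 12.5
Var(Z) = 120*12.5 - (10*2.5)²
= 1500 - 625 = 875

875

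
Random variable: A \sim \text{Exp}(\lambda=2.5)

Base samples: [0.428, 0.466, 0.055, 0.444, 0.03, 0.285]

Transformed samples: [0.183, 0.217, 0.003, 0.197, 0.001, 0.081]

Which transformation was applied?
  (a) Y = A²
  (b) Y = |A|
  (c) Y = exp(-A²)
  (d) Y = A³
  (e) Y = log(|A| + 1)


Checking option (a) Y = A²:
  A = 0.428 -> Y = 0.183 ✓
  A = 0.466 -> Y = 0.217 ✓
  A = 0.055 -> Y = 0.003 ✓
All samples match this transformation.

(a) A²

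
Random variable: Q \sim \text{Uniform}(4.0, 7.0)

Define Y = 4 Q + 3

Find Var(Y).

For Y = aQ + b: Var(Y) = a² * Var(Q)
Var(Q) = (7 - 4)^2/12 = 0.75
Var(Y) = 4² * 0.75 = 16 * 0.75 = 12

12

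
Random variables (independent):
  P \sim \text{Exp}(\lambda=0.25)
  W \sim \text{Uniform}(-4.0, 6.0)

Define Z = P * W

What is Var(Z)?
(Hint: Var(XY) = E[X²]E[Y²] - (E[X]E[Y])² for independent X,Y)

Var(XY) = E[X²]E[Y²] - (E[X]E[Y])²
E[P] = 4, Var(P) = 16
E[W] = 1, Var(W) = 8.3333333
E[P²] = 16 + 4² = 32
E[W²] = 8.3333333 + 1² = 9.3333333
Var(Z) = 32*9.3333333 - (4*1)²
= 298.66667 - 16 = 282.66667

282.66667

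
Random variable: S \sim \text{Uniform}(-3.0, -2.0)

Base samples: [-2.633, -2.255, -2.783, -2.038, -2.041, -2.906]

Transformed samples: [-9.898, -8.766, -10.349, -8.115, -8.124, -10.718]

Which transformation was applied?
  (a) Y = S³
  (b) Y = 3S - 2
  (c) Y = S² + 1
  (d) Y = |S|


Checking option (b) Y = 3S - 2:
  S = -2.633 -> Y = -9.898 ✓
  S = -2.255 -> Y = -8.766 ✓
  S = -2.783 -> Y = -10.349 ✓
All samples match this transformation.

(b) 3S - 2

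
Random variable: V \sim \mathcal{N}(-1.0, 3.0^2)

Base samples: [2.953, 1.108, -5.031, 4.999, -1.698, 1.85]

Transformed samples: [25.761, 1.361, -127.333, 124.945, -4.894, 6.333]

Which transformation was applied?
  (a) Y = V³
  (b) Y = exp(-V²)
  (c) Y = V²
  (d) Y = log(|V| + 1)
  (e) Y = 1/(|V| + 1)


Checking option (a) Y = V³:
  V = 2.953 -> Y = 25.761 ✓
  V = 1.108 -> Y = 1.361 ✓
  V = -5.031 -> Y = -127.333 ✓
All samples match this transformation.

(a) V³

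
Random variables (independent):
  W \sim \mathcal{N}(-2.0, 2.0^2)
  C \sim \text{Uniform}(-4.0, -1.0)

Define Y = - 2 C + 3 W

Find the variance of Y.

For independent RVs: Var(aX + bY) = a²Var(X) + b²Var(Y)
Var(W) = 4
Var(C) = 0.75
Var(Y) = 3²*4 + (-2)²*0.75
= 9*4 + 4*0.75 = 39

39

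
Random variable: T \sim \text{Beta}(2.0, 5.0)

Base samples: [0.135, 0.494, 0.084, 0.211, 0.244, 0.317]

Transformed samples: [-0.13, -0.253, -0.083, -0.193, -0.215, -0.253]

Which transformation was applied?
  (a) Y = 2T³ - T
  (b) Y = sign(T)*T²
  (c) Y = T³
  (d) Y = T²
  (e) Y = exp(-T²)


Checking option (a) Y = 2T³ - T:
  T = 0.135 -> Y = -0.13 ✓
  T = 0.494 -> Y = -0.253 ✓
  T = 0.084 -> Y = -0.083 ✓
All samples match this transformation.

(a) 2T³ - T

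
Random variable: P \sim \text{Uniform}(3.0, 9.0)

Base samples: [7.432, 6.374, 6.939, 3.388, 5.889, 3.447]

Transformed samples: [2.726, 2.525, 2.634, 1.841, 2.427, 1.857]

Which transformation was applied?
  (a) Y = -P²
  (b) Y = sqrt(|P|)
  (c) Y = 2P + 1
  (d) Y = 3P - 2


Checking option (b) Y = sqrt(|P|):
  P = 7.432 -> Y = 2.726 ✓
  P = 6.374 -> Y = 2.525 ✓
  P = 6.939 -> Y = 2.634 ✓
All samples match this transformation.

(b) sqrt(|P|)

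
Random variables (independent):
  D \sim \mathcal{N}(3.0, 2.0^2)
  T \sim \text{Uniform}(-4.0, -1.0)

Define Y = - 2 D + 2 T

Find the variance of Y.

For independent RVs: Var(aX + bY) = a²Var(X) + b²Var(Y)
Var(D) = 4
Var(T) = 0.75
Var(Y) = (-2)²*4 + 2²*0.75
= 4*4 + 4*0.75 = 19

19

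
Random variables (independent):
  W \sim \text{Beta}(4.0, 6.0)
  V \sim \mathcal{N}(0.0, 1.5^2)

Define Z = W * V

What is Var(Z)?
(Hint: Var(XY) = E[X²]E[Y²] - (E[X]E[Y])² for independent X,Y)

Var(XY) = E[X²]E[Y²] - (E[X]E[Y])²
E[W] = 0.4, Var(W) = 0.021818182
E[V] = 0, Var(V) = 2.25
E[W²] = 0.021818182 + 0.4² = 0.18181818
E[V²] = 2.25 + 0² = 2.25
Var(Z) = 0.18181818*2.25 - (0.4*0)²
= 0.40909091 - 0 = 0.40909091

0.40909091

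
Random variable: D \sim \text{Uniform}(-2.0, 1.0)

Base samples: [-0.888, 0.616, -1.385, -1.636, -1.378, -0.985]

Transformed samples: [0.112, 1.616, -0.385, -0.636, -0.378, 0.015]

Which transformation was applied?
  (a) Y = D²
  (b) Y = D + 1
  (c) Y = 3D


Checking option (b) Y = D + 1:
  D = -0.888 -> Y = 0.112 ✓
  D = 0.616 -> Y = 1.616 ✓
  D = -1.385 -> Y = -0.385 ✓
All samples match this transformation.

(b) D + 1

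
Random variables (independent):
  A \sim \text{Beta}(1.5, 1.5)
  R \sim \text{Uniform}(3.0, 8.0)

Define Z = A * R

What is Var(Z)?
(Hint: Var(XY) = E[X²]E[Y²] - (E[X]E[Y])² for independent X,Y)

Var(XY) = E[X²]E[Y²] - (E[X]E[Y])²
E[A] = 0.5, Var(A) = 0.0625
E[R] = 5.5, Var(R) = 2.0833333
E[A²] = 0.0625 + 0.5² = 0.3125
E[R²] = 2.0833333 + 5.5² = 32.333333
Var(Z) = 0.3125*32.333333 - (0.5*5.5)²
= 10.104167 - 7.5625 = 2.5416667

2.5416667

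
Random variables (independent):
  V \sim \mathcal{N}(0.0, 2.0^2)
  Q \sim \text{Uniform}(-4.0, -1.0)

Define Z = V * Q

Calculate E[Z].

For independent RVs: E[XY] = E[X]*E[Y]
E[V] = 0
E[Q] = -2.5
E[Z] = 0 * (-2.5) = 0

0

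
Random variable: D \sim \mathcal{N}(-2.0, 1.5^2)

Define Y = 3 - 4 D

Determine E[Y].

For Y = -4D + 3:
E[Y] = -4 * E[D] + 3
E[D] = -2.0 = -2
E[Y] = -4 * (-2) + 3 = 11

11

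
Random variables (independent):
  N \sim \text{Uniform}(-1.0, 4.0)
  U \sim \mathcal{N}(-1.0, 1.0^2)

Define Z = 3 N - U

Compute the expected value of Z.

E[Z] = 3*E[N] - 1*E[U]
E[N] = 1.5
E[U] = -1
E[Z] = 3*1.5 - 1*(-1) = 5.5

5.5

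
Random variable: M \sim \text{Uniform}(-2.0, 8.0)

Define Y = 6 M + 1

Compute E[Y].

For Y = 6M + 1:
E[Y] = 6 * E[M] + 1
E[M] = (-2 + 8)/2 = 3
E[Y] = 6 * 3 + 1 = 19

19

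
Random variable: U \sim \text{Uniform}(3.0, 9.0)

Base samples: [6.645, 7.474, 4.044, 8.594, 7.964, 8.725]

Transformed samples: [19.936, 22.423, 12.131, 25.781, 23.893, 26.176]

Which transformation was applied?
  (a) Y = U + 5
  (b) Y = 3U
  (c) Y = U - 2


Checking option (b) Y = 3U:
  U = 6.645 -> Y = 19.936 ✓
  U = 7.474 -> Y = 22.423 ✓
  U = 4.044 -> Y = 12.131 ✓
All samples match this transformation.

(b) 3U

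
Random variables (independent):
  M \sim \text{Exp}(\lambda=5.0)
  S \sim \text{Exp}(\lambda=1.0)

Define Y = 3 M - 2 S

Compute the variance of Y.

For independent RVs: Var(aX + bY) = a²Var(X) + b²Var(Y)
Var(M) = 0.04
Var(S) = 1
Var(Y) = 3²*0.04 + (-2)²*1
= 9*0.04 + 4*1 = 4.36

4.36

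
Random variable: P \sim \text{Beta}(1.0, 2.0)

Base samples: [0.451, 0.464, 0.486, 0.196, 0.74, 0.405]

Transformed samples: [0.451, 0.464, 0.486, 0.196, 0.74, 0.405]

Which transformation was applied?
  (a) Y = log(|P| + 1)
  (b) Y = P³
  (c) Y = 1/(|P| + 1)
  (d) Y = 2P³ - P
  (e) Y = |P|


Checking option (e) Y = |P|:
  P = 0.451 -> Y = 0.451 ✓
  P = 0.464 -> Y = 0.464 ✓
  P = 0.486 -> Y = 0.486 ✓
All samples match this transformation.

(e) |P|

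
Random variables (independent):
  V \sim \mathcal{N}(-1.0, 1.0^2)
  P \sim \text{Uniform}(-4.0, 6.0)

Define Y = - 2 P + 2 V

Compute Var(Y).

For independent RVs: Var(aX + bY) = a²Var(X) + b²Var(Y)
Var(V) = 1
Var(P) = 8.3333333
Var(Y) = 2²*1 + (-2)²*8.3333333
= 4*1 + 4*8.3333333 = 37.333333

37.333333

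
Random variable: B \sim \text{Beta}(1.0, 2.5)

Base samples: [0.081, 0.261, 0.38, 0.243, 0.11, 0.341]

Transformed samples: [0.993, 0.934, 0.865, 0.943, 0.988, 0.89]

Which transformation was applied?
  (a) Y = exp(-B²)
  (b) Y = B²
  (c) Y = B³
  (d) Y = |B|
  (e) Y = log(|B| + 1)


Checking option (a) Y = exp(-B²):
  B = 0.081 -> Y = 0.993 ✓
  B = 0.261 -> Y = 0.934 ✓
  B = 0.38 -> Y = 0.865 ✓
All samples match this transformation.

(a) exp(-B²)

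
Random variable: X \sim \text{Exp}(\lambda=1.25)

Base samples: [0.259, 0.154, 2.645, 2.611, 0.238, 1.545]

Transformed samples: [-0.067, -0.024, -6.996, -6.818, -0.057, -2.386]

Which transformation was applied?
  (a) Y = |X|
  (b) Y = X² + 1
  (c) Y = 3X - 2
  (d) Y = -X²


Checking option (d) Y = -X²:
  X = 0.259 -> Y = -0.067 ✓
  X = 0.154 -> Y = -0.024 ✓
  X = 2.645 -> Y = -6.996 ✓
All samples match this transformation.

(d) -X²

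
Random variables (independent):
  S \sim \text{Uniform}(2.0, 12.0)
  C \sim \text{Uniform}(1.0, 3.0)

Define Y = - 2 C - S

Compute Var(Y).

For independent RVs: Var(aX + bY) = a²Var(X) + b²Var(Y)
Var(S) = 8.3333333
Var(C) = 0.33333333
Var(Y) = (-1)²*8.3333333 + (-2)²*0.33333333
= 1*8.3333333 + 4*0.33333333 = 9.6666667

9.6666667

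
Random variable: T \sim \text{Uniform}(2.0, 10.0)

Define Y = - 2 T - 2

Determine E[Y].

For Y = -2T - 2:
E[Y] = -2 * E[T] - 2
E[T] = (2 + 10)/2 = 6
E[Y] = -2 * 6 - 2 = -14

-14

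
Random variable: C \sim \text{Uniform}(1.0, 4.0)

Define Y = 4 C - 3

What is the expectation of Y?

For Y = 4C - 3:
E[Y] = 4 * E[C] - 3
E[C] = (1 + 4)/2 = 2.5
E[Y] = 4 * 2.5 - 3 = 7

7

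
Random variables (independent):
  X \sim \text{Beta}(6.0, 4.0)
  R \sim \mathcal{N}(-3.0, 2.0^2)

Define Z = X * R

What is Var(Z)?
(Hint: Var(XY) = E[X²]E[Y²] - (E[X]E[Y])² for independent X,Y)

Var(XY) = E[X²]E[Y²] - (E[X]E[Y])²
E[X] = 0.6, Var(X) = 0.021818182
E[R] = -3, Var(R) = 4
E[X²] = 0.021818182 + 0.6² = 0.38181818
E[R²] = 4 + (-3)² = 13
Var(Z) = 0.38181818*13 - (0.6*(-3))²
= 4.9636364 - 3.24 = 1.7236364

1.7236364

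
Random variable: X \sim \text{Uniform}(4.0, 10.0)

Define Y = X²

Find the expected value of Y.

E[X²] = Var(X) + (E[X])² = 3 + 49 = 52

52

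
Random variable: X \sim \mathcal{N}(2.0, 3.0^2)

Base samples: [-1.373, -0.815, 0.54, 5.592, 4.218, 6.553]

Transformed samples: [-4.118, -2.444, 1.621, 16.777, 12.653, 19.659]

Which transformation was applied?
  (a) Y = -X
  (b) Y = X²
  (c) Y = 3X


Checking option (c) Y = 3X:
  X = -1.373 -> Y = -4.118 ✓
  X = -0.815 -> Y = -2.444 ✓
  X = 0.54 -> Y = 1.621 ✓
All samples match this transformation.

(c) 3X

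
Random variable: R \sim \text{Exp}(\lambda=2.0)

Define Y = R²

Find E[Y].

E[R²] = Var(R) + (E[R])² = 0.25 + 0.25 = 0.5

0.5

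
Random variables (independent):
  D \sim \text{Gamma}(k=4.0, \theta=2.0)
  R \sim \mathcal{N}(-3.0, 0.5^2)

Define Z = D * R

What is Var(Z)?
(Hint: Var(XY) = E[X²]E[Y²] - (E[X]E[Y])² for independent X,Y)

Var(XY) = E[X²]E[Y²] - (E[X]E[Y])²
E[D] = 8, Var(D) = 16
E[R] = -3, Var(R) = 0.25
E[D²] = 16 + 8² = 80
E[R²] = 0.25 + (-3)² = 9.25
Var(Z) = 80*9.25 - (8*(-3))²
= 740 - 576 = 164

164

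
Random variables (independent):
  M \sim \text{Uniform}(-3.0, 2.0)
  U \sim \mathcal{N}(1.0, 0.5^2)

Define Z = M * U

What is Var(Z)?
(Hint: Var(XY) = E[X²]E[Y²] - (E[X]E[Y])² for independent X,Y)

Var(XY) = E[X²]E[Y²] - (E[X]E[Y])²
E[M] = -0.5, Var(M) = 2.0833333
E[U] = 1, Var(U) = 0.25
E[M²] = 2.0833333 + (-0.5)² = 2.3333333
E[U²] = 0.25 + 1² = 1.25
Var(Z) = 2.3333333*1.25 - (-0.5*1)²
= 2.9166667 - 0.25 = 2.6666667

2.6666667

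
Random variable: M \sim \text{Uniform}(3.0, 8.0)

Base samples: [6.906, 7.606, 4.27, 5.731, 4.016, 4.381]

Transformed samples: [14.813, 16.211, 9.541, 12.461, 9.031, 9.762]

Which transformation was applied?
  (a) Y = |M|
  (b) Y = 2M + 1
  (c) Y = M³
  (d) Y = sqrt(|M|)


Checking option (b) Y = 2M + 1:
  M = 6.906 -> Y = 14.813 ✓
  M = 7.606 -> Y = 16.211 ✓
  M = 4.27 -> Y = 9.541 ✓
All samples match this transformation.

(b) 2M + 1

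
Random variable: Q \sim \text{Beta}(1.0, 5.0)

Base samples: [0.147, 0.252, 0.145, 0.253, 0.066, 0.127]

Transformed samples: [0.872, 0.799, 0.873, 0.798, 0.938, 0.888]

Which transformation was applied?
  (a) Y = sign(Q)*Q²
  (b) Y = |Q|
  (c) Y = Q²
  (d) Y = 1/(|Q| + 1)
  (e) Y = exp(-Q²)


Checking option (d) Y = 1/(|Q| + 1):
  Q = 0.147 -> Y = 0.872 ✓
  Q = 0.252 -> Y = 0.799 ✓
  Q = 0.145 -> Y = 0.873 ✓
All samples match this transformation.

(d) 1/(|Q| + 1)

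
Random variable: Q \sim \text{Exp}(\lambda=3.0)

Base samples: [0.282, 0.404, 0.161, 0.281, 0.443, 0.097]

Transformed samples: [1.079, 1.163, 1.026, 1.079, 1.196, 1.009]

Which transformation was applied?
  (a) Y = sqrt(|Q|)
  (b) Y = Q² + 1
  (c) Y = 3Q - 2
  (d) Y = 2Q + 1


Checking option (b) Y = Q² + 1:
  Q = 0.282 -> Y = 1.079 ✓
  Q = 0.404 -> Y = 1.163 ✓
  Q = 0.161 -> Y = 1.026 ✓
All samples match this transformation.

(b) Q² + 1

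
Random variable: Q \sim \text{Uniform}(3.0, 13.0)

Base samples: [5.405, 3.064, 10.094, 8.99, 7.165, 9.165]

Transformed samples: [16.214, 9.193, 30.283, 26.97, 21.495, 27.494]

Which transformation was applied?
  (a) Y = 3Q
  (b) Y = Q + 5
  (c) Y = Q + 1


Checking option (a) Y = 3Q:
  Q = 5.405 -> Y = 16.214 ✓
  Q = 3.064 -> Y = 9.193 ✓
  Q = 10.094 -> Y = 30.283 ✓
All samples match this transformation.

(a) 3Q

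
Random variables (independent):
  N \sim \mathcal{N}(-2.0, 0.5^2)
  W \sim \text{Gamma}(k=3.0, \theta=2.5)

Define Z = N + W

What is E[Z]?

E[Z] = 1*E[N] + 1*E[W]
E[N] = -2
E[W] = 7.5
E[Z] = 1*(-2) + 1*7.5 = 5.5

5.5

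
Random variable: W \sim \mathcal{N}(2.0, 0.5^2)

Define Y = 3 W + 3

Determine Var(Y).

For Y = aW + b: Var(Y) = a² * Var(W)
Var(W) = 0.5^2 = 0.25
Var(Y) = 3² * 0.25 = 9 * 0.25 = 2.25

2.25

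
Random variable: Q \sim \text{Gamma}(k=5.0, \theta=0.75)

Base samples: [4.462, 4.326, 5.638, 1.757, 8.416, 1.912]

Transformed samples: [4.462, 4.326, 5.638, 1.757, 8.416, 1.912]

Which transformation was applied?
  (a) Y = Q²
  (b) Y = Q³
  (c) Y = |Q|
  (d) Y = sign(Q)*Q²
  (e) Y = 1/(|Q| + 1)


Checking option (c) Y = |Q|:
  Q = 4.462 -> Y = 4.462 ✓
  Q = 4.326 -> Y = 4.326 ✓
  Q = 5.638 -> Y = 5.638 ✓
All samples match this transformation.

(c) |Q|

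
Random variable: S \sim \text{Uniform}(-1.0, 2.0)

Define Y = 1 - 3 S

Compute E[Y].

For Y = -3S + 1:
E[Y] = -3 * E[S] + 1
E[S] = (-1 + 2)/2 = 0.5
E[Y] = -3 * 0.5 + 1 = -0.5

-0.5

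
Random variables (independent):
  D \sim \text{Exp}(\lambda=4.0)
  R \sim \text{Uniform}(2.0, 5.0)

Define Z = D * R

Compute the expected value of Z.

For independent RVs: E[XY] = E[X]*E[Y]
E[D] = 0.25
E[R] = 3.5
E[Z] = 0.25 * 3.5 = 0.875

0.875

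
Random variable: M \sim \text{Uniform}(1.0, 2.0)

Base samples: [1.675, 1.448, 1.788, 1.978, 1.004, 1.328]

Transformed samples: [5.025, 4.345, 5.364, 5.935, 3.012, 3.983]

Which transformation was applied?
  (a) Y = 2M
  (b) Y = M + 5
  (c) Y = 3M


Checking option (c) Y = 3M:
  M = 1.675 -> Y = 5.025 ✓
  M = 1.448 -> Y = 4.345 ✓
  M = 1.788 -> Y = 5.364 ✓
All samples match this transformation.

(c) 3M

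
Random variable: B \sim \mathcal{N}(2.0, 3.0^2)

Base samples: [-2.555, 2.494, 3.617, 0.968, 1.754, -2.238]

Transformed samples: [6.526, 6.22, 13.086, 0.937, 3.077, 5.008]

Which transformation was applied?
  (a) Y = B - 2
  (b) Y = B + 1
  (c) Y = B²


Checking option (c) Y = B²:
  B = -2.555 -> Y = 6.526 ✓
  B = 2.494 -> Y = 6.22 ✓
  B = 3.617 -> Y = 13.086 ✓
All samples match this transformation.

(c) B²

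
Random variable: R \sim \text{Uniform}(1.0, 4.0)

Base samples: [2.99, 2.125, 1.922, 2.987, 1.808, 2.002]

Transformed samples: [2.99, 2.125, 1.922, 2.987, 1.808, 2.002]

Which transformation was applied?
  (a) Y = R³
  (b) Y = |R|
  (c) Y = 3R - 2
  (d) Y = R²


Checking option (b) Y = |R|:
  R = 2.99 -> Y = 2.99 ✓
  R = 2.125 -> Y = 2.125 ✓
  R = 1.922 -> Y = 1.922 ✓
All samples match this transformation.

(b) |R|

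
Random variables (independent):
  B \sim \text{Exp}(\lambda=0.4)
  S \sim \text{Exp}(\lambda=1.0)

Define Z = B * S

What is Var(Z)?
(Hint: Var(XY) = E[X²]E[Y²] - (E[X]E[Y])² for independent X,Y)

Var(XY) = E[X²]E[Y²] - (E[X]E[Y])²
E[B] = 2.5, Var(B) = 6.25
E[S] = 1, Var(S) = 1
E[B²] = 6.25 + 2.5² = 12.5
E[S²] = 1 + 1² = 2
Var(Z) = 12.5*2 - (2.5*1)²
= 25 - 6.25 = 18.75

18.75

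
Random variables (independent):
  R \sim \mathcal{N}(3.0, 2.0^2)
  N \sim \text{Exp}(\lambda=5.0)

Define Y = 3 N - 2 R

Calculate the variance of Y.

For independent RVs: Var(aX + bY) = a²Var(X) + b²Var(Y)
Var(R) = 4
Var(N) = 0.04
Var(Y) = (-2)²*4 + 3²*0.04
= 4*4 + 9*0.04 = 16.36

16.36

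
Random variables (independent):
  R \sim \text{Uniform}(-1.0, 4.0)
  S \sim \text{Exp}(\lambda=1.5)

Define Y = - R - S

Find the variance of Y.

For independent RVs: Var(aX + bY) = a²Var(X) + b²Var(Y)
Var(R) = 2.0833333
Var(S) = 0.44444444
Var(Y) = (-1)²*2.0833333 + (-1)²*0.44444444
= 1*2.0833333 + 1*0.44444444 = 2.5277778

2.5277778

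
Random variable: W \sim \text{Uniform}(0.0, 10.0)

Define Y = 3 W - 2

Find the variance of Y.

For Y = aW + b: Var(Y) = a² * Var(W)
Var(W) = (10 - 0)^2/12 = 8.3333333
Var(Y) = 3² * 8.3333333 = 9 * 8.3333333 = 75

75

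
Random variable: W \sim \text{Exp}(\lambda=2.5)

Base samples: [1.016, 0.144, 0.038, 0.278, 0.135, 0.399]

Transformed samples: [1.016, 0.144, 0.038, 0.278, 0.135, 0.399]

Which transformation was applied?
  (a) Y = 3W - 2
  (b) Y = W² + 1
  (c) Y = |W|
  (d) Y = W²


Checking option (c) Y = |W|:
  W = 1.016 -> Y = 1.016 ✓
  W = 0.144 -> Y = 0.144 ✓
  W = 0.038 -> Y = 0.038 ✓
All samples match this transformation.

(c) |W|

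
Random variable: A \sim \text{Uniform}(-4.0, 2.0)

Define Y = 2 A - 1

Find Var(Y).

For Y = aA + b: Var(Y) = a² * Var(A)
Var(A) = (2 + 4)^2/12 = 3
Var(Y) = 2² * 3 = 4 * 3 = 12

12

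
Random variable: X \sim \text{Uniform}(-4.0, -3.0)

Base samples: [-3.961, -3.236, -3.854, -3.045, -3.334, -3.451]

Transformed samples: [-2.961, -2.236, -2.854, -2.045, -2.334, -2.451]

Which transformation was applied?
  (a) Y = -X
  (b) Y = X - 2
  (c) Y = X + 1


Checking option (c) Y = X + 1:
  X = -3.961 -> Y = -2.961 ✓
  X = -3.236 -> Y = -2.236 ✓
  X = -3.854 -> Y = -2.854 ✓
All samples match this transformation.

(c) X + 1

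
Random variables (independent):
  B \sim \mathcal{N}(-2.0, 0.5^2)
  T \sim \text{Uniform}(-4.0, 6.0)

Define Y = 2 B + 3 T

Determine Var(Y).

For independent RVs: Var(aX + bY) = a²Var(X) + b²Var(Y)
Var(B) = 0.25
Var(T) = 8.3333333
Var(Y) = 2²*0.25 + 3²*8.3333333
= 4*0.25 + 9*8.3333333 = 76

76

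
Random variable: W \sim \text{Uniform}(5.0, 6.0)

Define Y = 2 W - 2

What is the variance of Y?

For Y = aW + b: Var(Y) = a² * Var(W)
Var(W) = (6 - 5)^2/12 = 0.083333333
Var(Y) = 2² * 0.083333333 = 4 * 0.083333333 = 0.33333333

0.33333333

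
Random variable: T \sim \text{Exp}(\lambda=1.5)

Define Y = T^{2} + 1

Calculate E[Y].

E[Y] = 1*E[T²] + 1
E[T] = 0.66666667
E[T²] = Var(T) + (E[T])² = 0.44444444 + 0.44444444 = 0.88888889
E[Y] = 1*0.88888889 + 1 = 1.8888889

1.8888889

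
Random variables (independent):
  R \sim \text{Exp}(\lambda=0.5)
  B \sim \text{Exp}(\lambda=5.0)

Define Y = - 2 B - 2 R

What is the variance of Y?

For independent RVs: Var(aX + bY) = a²Var(X) + b²Var(Y)
Var(R) = 4
Var(B) = 0.04
Var(Y) = (-2)²*4 + (-2)²*0.04
= 4*4 + 4*0.04 = 16.16

16.16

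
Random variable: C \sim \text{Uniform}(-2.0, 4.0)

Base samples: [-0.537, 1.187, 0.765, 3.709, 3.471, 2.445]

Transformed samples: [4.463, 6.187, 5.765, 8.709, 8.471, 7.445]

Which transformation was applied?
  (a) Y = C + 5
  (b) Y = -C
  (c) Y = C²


Checking option (a) Y = C + 5:
  C = -0.537 -> Y = 4.463 ✓
  C = 1.187 -> Y = 6.187 ✓
  C = 0.765 -> Y = 5.765 ✓
All samples match this transformation.

(a) C + 5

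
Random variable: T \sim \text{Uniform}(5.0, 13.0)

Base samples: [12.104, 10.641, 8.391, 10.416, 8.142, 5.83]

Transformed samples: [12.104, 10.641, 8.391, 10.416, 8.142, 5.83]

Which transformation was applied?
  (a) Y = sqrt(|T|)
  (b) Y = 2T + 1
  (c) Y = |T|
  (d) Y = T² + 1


Checking option (c) Y = |T|:
  T = 12.104 -> Y = 12.104 ✓
  T = 10.641 -> Y = 10.641 ✓
  T = 8.391 -> Y = 8.391 ✓
All samples match this transformation.

(c) |T|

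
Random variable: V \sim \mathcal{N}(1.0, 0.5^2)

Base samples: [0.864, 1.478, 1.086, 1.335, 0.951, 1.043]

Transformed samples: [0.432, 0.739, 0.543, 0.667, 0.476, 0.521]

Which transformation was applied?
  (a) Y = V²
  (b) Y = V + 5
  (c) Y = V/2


Checking option (c) Y = V/2:
  V = 0.864 -> Y = 0.432 ✓
  V = 1.478 -> Y = 0.739 ✓
  V = 1.086 -> Y = 0.543 ✓
All samples match this transformation.

(c) V/2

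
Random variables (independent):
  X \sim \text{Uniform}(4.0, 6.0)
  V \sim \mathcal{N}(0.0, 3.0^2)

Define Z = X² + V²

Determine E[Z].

E[Z] = E[X²] + E[V²]
E[X²] = Var(X) + E[X]² = 0.33333333 + 25 = 25.333333
E[V²] = Var(V) + E[V]² = 9 + 0 = 9
E[Z] = 25.333333 + 9 = 34.333333

34.333333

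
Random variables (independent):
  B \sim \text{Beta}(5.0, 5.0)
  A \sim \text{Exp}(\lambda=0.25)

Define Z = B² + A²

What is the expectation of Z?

E[Z] = E[B²] + E[A²]
E[B²] = Var(B) + E[B]² = 0.022727273 + 0.25 = 0.27272727
E[A²] = Var(A) + E[A]² = 16 + 16 = 32
E[Z] = 0.27272727 + 32 = 32.272727

32.272727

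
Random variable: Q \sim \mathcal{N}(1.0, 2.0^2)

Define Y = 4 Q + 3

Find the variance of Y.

For Y = aQ + b: Var(Y) = a² * Var(Q)
Var(Q) = 2.0^2 = 4
Var(Y) = 4² * 4 = 16 * 4 = 64

64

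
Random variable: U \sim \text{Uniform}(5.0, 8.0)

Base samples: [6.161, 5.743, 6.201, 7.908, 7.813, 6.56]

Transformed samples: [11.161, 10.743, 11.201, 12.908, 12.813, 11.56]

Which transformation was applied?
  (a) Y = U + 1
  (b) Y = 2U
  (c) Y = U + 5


Checking option (c) Y = U + 5:
  U = 6.161 -> Y = 11.161 ✓
  U = 5.743 -> Y = 10.743 ✓
  U = 6.201 -> Y = 11.201 ✓
All samples match this transformation.

(c) U + 5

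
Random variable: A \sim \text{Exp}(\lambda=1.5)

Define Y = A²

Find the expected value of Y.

Using E[X²] = Var(X) + (E[X])²:
E[A] = 0.66666667
Var(A) = 1/1.5^2 = 0.44444444
E[A²] = 0.44444444 + 0.66666667² = 0.44444444 + 0.44444444 = 0.88888889

0.88888889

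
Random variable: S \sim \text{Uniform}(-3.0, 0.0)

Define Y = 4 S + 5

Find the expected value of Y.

For Y = 4S + 5:
E[Y] = 4 * E[S] + 5
E[S] = (-3 + 0)/2 = -1.5
E[Y] = 4 * (-1.5) + 5 = -1

-1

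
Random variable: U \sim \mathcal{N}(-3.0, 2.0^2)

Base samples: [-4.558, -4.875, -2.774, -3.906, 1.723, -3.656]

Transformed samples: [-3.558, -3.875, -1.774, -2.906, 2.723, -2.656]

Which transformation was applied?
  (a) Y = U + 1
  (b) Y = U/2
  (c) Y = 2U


Checking option (a) Y = U + 1:
  U = -4.558 -> Y = -3.558 ✓
  U = -4.875 -> Y = -3.875 ✓
  U = -2.774 -> Y = -1.774 ✓
All samples match this transformation.

(a) U + 1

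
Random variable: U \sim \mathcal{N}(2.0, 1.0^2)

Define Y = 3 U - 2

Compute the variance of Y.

For Y = aU + b: Var(Y) = a² * Var(U)
Var(U) = 1.0^2 = 1
Var(Y) = 3² * 1 = 9 * 1 = 9

9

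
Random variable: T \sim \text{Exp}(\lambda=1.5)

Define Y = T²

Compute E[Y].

E[T²] = Var(T) + (E[T])² = 0.44444444 + 0.44444444 = 0.88888889

0.88888889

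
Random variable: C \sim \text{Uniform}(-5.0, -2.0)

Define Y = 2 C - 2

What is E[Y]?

For Y = 2C - 2:
E[Y] = 2 * E[C] - 2
E[C] = (-5 - 2)/2 = -3.5
E[Y] = 2 * (-3.5) - 2 = -9

-9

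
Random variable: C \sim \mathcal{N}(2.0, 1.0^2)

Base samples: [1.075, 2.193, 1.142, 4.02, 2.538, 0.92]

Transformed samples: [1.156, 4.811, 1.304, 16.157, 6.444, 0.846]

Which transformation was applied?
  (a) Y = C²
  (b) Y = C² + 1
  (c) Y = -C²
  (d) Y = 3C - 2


Checking option (a) Y = C²:
  C = 1.075 -> Y = 1.156 ✓
  C = 2.193 -> Y = 4.811 ✓
  C = 1.142 -> Y = 1.304 ✓
All samples match this transformation.

(a) C²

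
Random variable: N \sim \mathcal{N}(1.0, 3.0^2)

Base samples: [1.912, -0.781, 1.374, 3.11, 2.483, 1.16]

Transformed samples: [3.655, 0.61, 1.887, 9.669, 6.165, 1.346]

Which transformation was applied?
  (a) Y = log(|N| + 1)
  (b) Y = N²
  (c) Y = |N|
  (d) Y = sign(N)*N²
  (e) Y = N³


Checking option (b) Y = N²:
  N = 1.912 -> Y = 3.655 ✓
  N = -0.781 -> Y = 0.61 ✓
  N = 1.374 -> Y = 1.887 ✓
All samples match this transformation.

(b) N²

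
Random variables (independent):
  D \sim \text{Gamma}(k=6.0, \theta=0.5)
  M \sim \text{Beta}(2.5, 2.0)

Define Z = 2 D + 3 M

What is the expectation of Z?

E[Z] = 2*E[D] + 3*E[M]
E[D] = 3
E[M] = 0.55555556
E[Z] = 2*3 + 3*0.55555556 = 7.6666667

7.6666667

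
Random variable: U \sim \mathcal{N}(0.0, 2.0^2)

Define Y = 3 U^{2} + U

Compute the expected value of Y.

E[Y] = 3*E[U²] + 1*E[U]
E[U] = 0
E[U²] = Var(U) + (E[U])² = 4 + 0 = 4
E[Y] = 3*4 + 1*0 = 12

12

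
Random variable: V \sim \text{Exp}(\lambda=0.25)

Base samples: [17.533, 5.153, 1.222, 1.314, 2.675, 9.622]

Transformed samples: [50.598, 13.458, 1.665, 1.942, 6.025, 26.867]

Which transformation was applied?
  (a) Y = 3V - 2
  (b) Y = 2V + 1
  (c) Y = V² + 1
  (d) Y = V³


Checking option (a) Y = 3V - 2:
  V = 17.533 -> Y = 50.598 ✓
  V = 5.153 -> Y = 13.458 ✓
  V = 1.222 -> Y = 1.665 ✓
All samples match this transformation.

(a) 3V - 2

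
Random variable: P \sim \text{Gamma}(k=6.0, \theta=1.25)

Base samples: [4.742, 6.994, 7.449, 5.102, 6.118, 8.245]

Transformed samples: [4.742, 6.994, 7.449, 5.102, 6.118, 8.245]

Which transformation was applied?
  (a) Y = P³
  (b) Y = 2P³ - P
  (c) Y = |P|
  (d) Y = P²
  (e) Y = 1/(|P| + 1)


Checking option (c) Y = |P|:
  P = 4.742 -> Y = 4.742 ✓
  P = 6.994 -> Y = 6.994 ✓
  P = 7.449 -> Y = 7.449 ✓
All samples match this transformation.

(c) |P|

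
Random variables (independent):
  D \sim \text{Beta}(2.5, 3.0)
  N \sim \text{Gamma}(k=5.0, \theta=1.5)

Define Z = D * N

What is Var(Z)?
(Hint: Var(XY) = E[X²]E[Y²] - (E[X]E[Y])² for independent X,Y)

Var(XY) = E[X²]E[Y²] - (E[X]E[Y])²
E[D] = 0.45454545, Var(D) = 0.038143675
E[N] = 7.5, Var(N) = 11.25
E[D²] = 0.038143675 + 0.45454545² = 0.24475524
E[N²] = 11.25 + 7.5² = 67.5
Var(Z) = 0.24475524*67.5 - (0.45454545*7.5)²
= 16.520979 - 11.621901 = 4.8990782

4.8990782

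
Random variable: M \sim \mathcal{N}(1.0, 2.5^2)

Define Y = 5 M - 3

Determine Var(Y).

For Y = aM + b: Var(Y) = a² * Var(M)
Var(M) = 2.5^2 = 6.25
Var(Y) = 5² * 6.25 = 25 * 6.25 = 156.25

156.25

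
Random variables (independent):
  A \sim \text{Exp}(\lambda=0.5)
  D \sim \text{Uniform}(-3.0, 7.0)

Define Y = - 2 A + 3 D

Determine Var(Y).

For independent RVs: Var(aX + bY) = a²Var(X) + b²Var(Y)
Var(A) = 4
Var(D) = 8.3333333
Var(Y) = (-2)²*4 + 3²*8.3333333
= 4*4 + 9*8.3333333 = 91

91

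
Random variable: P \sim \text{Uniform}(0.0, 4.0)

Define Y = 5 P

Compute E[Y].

For Y = 5P:
E[Y] = 5 * E[P]
E[P] = (0 + 4)/2 = 2
E[Y] = 5 * 2 = 10

10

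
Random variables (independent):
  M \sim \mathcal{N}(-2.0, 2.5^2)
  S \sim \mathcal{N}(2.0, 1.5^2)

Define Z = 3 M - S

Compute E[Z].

E[Z] = 3*E[M] - 1*E[S]
E[M] = -2
E[S] = 2
E[Z] = 3*(-2) - 1*2 = -8

-8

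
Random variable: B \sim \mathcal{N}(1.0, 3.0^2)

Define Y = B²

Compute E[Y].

Using E[X²] = Var(X) + (E[X])²:
E[B] = 1
Var(B) = 3.0^2 = 9
E[B²] = 9 + 1² = 9 + 1 = 10

10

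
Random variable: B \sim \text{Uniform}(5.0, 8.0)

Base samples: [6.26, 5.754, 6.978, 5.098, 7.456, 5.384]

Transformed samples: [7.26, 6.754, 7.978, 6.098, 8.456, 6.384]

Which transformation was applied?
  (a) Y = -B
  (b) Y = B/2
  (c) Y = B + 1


Checking option (c) Y = B + 1:
  B = 6.26 -> Y = 7.26 ✓
  B = 5.754 -> Y = 6.754 ✓
  B = 6.978 -> Y = 7.978 ✓
All samples match this transformation.

(c) B + 1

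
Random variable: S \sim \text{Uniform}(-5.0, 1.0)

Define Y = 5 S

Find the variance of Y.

For Y = aS + b: Var(Y) = a² * Var(S)
Var(S) = (1 + 5)^2/12 = 3
Var(Y) = 5² * 3 = 25 * 3 = 75

75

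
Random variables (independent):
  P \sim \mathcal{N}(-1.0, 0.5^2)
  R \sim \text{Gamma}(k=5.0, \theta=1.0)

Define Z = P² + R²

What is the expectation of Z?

E[Z] = E[P²] + E[R²]
E[P²] = Var(P) + E[P]² = 0.25 + 1 = 1.25
E[R²] = Var(R) + E[R]² = 5 + 25 = 30
E[Z] = 1.25 + 30 = 31.25

31.25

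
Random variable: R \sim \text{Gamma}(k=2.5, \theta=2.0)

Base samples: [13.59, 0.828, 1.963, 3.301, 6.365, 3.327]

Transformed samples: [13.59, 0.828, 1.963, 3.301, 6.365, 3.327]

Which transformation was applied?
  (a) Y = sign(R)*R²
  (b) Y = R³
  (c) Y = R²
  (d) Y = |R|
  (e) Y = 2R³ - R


Checking option (d) Y = |R|:
  R = 13.59 -> Y = 13.59 ✓
  R = 0.828 -> Y = 0.828 ✓
  R = 1.963 -> Y = 1.963 ✓
All samples match this transformation.

(d) |R|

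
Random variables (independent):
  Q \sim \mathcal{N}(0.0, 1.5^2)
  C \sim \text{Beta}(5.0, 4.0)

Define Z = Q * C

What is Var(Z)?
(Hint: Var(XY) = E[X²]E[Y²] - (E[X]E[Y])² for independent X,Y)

Var(XY) = E[X²]E[Y²] - (E[X]E[Y])²
E[Q] = 0, Var(Q) = 2.25
E[C] = 0.55555556, Var(C) = 0.024691358
E[Q²] = 2.25 + 0² = 2.25
E[C²] = 0.024691358 + 0.55555556² = 0.33333333
Var(Z) = 2.25*0.33333333 - (0*0.55555556)²
= 0.75 - 0 = 0.75

0.75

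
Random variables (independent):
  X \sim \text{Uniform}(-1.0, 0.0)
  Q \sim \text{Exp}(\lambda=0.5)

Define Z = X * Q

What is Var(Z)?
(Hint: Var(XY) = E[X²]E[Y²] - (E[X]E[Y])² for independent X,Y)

Var(XY) = E[X²]E[Y²] - (E[X]E[Y])²
E[X] = -0.5, Var(X) = 0.083333333
E[Q] = 2, Var(Q) = 4
E[X²] = 0.083333333 + (-0.5)² = 0.33333333
E[Q²] = 4 + 2² = 8
Var(Z) = 0.33333333*8 - (-0.5*2)²
= 2.6666667 - 1 = 1.6666667

1.6666667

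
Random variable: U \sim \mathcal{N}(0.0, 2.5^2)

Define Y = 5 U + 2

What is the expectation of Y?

For Y = 5U + 2:
E[Y] = 5 * E[U] + 2
E[U] = 0.0 = 0
E[Y] = 5 * 0 + 2 = 2

2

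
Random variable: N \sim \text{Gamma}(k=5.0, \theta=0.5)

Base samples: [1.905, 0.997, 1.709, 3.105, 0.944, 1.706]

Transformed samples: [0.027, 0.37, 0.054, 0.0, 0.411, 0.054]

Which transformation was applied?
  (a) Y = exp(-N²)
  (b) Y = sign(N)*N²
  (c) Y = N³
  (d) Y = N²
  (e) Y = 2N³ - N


Checking option (a) Y = exp(-N²):
  N = 1.905 -> Y = 0.027 ✓
  N = 0.997 -> Y = 0.37 ✓
  N = 1.709 -> Y = 0.054 ✓
All samples match this transformation.

(a) exp(-N²)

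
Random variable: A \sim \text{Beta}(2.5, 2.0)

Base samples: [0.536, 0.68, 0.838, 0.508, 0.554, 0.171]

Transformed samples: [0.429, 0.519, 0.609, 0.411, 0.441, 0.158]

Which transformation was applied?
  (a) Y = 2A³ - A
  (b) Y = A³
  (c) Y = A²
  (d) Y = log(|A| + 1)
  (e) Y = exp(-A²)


Checking option (d) Y = log(|A| + 1):
  A = 0.536 -> Y = 0.429 ✓
  A = 0.68 -> Y = 0.519 ✓
  A = 0.838 -> Y = 0.609 ✓
All samples match this transformation.

(d) log(|A| + 1)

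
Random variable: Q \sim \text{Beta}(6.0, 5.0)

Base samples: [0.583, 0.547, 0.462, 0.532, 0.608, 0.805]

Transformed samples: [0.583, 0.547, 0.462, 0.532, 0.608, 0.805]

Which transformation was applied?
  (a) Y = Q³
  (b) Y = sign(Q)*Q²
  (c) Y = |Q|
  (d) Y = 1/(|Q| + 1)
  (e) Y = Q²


Checking option (c) Y = |Q|:
  Q = 0.583 -> Y = 0.583 ✓
  Q = 0.547 -> Y = 0.547 ✓
  Q = 0.462 -> Y = 0.462 ✓
All samples match this transformation.

(c) |Q|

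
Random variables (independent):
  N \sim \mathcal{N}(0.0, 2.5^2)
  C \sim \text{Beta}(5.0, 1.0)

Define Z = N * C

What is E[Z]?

For independent RVs: E[XY] = E[X]*E[Y]
E[N] = 0
E[C] = 0.83333333
E[Z] = 0 * 0.83333333 = 0

0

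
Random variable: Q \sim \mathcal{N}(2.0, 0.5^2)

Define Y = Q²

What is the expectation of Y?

Using E[X²] = Var(X) + (E[X])²:
E[Q] = 2
Var(Q) = 0.5^2 = 0.25
E[Q²] = 0.25 + 2² = 0.25 + 4 = 4.25

4.25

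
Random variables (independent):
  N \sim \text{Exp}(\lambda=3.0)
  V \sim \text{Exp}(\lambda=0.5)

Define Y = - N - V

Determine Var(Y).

For independent RVs: Var(aX + bY) = a²Var(X) + b²Var(Y)
Var(N) = 0.11111111
Var(V) = 4
Var(Y) = (-1)²*0.11111111 + (-1)²*4
= 1*0.11111111 + 1*4 = 4.1111111

4.1111111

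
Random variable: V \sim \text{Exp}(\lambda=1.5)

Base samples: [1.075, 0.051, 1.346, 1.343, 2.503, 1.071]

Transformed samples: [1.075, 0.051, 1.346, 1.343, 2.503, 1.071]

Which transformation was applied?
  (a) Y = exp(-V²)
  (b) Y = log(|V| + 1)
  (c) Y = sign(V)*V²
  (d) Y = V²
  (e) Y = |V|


Checking option (e) Y = |V|:
  V = 1.075 -> Y = 1.075 ✓
  V = 0.051 -> Y = 0.051 ✓
  V = 1.346 -> Y = 1.346 ✓
All samples match this transformation.

(e) |V|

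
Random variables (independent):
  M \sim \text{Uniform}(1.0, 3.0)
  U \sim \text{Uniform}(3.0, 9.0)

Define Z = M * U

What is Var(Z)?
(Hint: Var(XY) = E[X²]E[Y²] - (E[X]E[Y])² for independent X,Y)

Var(XY) = E[X²]E[Y²] - (E[X]E[Y])²
E[M] = 2, Var(M) = 0.33333333
E[U] = 6, Var(U) = 3
E[M²] = 0.33333333 + 2² = 4.3333333
E[U²] = 3 + 6² = 39
Var(Z) = 4.3333333*39 - (2*6)²
= 169 - 144 = 25

25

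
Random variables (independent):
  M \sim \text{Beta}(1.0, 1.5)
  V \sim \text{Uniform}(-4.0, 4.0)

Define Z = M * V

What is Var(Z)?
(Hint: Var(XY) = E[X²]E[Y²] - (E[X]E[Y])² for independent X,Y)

Var(XY) = E[X²]E[Y²] - (E[X]E[Y])²
E[M] = 0.4, Var(M) = 0.068571429
E[V] = 0, Var(V) = 5.3333333
E[M²] = 0.068571429 + 0.4² = 0.22857143
E[V²] = 5.3333333 + 0² = 5.3333333
Var(Z) = 0.22857143*5.3333333 - (0.4*0)²
= 1.2190476 - 0 = 1.2190476

1.2190476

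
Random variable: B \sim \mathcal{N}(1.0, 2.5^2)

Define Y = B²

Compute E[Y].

Using E[X²] = Var(X) + (E[X])²:
E[B] = 1
Var(B) = 2.5^2 = 6.25
E[B²] = 6.25 + 1² = 6.25 + 1 = 7.25

7.25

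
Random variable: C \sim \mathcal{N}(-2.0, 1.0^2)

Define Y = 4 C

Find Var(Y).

For Y = aC + b: Var(Y) = a² * Var(C)
Var(C) = 1.0^2 = 1
Var(Y) = 4² * 1 = 16 * 1 = 16

16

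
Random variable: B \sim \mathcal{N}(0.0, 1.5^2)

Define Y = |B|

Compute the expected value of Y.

For X ~ N(0, 1.5²), E[|X|] = sigma * sqrt(2/pi)
= 1.5 * sqrt(2/pi) = 1.1968268

1.1968268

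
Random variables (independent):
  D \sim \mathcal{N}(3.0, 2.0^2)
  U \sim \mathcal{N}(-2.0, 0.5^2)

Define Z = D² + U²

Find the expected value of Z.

E[Z] = E[D²] + E[U²]
E[D²] = Var(D) + E[D]² = 4 + 9 = 13
E[U²] = Var(U) + E[U]² = 0.25 + 4 = 4.25
E[Z] = 13 + 4.25 = 17.25

17.25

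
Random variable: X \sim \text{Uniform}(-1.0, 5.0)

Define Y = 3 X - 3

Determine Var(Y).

For Y = aX + b: Var(Y) = a² * Var(X)
Var(X) = (5 + 1)^2/12 = 3
Var(Y) = 3² * 3 = 9 * 3 = 27

27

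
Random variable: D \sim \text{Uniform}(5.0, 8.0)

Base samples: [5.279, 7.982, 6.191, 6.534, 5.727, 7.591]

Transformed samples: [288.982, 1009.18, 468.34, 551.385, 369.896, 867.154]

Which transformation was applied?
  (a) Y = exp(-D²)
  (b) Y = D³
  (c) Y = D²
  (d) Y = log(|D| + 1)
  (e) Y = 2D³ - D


Checking option (e) Y = 2D³ - D:
  D = 5.279 -> Y = 288.982 ✓
  D = 7.982 -> Y = 1009.18 ✓
  D = 6.191 -> Y = 468.34 ✓
All samples match this transformation.

(e) 2D³ - D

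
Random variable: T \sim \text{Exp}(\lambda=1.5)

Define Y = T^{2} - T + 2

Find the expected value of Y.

E[Y] = 1*E[T²] - 1*E[T] + 2
E[T] = 0.66666667
E[T²] = Var(T) + (E[T])² = 0.44444444 + 0.44444444 = 0.88888889
E[Y] = 1*0.88888889 - 1*0.66666667 + 2 = 2.2222222

2.2222222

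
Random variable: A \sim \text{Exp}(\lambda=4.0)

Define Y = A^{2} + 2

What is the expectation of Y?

E[Y] = 1*E[A²] + 2
E[A] = 0.25
E[A²] = Var(A) + (E[A])² = 0.0625 + 0.0625 = 0.125
E[Y] = 1*0.125 + 2 = 2.125

2.125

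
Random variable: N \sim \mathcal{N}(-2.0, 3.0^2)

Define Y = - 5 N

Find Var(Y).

For Y = aN + b: Var(Y) = a² * Var(N)
Var(N) = 3.0^2 = 9
Var(Y) = (-5)² * 9 = 25 * 9 = 225

225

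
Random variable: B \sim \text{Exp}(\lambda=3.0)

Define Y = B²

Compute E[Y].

E[B²] = Var(B) + (E[B])² = 0.11111111 + 0.11111111 = 0.22222222

0.22222222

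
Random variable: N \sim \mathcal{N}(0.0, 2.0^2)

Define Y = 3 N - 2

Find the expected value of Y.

For Y = 3N - 2:
E[Y] = 3 * E[N] - 2
E[N] = 0.0 = 0
E[Y] = 3 * 0 - 2 = -2

-2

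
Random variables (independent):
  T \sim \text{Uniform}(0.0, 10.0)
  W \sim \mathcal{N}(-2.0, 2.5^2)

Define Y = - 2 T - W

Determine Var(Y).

For independent RVs: Var(aX + bY) = a²Var(X) + b²Var(Y)
Var(T) = 8.3333333
Var(W) = 6.25
Var(Y) = (-2)²*8.3333333 + (-1)²*6.25
= 4*8.3333333 + 1*6.25 = 39.583333

39.583333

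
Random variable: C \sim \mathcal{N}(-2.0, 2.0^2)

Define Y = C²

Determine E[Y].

E[C²] = Var(C) + (E[C])² = 4 + 4 = 8

8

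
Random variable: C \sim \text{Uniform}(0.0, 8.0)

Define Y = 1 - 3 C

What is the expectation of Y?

For Y = -3C + 1:
E[Y] = -3 * E[C] + 1
E[C] = (0 + 8)/2 = 4
E[Y] = -3 * 4 + 1 = -11

-11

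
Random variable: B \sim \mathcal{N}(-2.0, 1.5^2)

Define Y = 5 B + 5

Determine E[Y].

For Y = 5B + 5:
E[Y] = 5 * E[B] + 5
E[B] = -2.0 = -2
E[Y] = 5 * (-2) + 5 = -5

-5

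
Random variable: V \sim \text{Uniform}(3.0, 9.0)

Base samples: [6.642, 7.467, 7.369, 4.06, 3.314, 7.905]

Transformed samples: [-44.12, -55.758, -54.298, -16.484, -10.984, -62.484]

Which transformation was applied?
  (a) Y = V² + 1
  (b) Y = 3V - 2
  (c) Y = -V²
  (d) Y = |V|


Checking option (c) Y = -V²:
  V = 6.642 -> Y = -44.12 ✓
  V = 7.467 -> Y = -55.758 ✓
  V = 7.369 -> Y = -54.298 ✓
All samples match this transformation.

(c) -V²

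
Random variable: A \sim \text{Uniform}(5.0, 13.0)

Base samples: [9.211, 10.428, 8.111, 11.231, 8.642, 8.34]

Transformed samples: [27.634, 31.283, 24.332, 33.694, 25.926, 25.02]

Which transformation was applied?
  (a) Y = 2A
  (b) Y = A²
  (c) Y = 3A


Checking option (c) Y = 3A:
  A = 9.211 -> Y = 27.634 ✓
  A = 10.428 -> Y = 31.283 ✓
  A = 8.111 -> Y = 24.332 ✓
All samples match this transformation.

(c) 3A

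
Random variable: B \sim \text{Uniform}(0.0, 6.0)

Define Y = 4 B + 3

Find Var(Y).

For Y = aB + b: Var(Y) = a² * Var(B)
Var(B) = (6 - 0)^2/12 = 3
Var(Y) = 4² * 3 = 16 * 3 = 48

48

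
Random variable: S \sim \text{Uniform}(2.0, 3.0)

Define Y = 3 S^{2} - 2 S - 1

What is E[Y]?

E[Y] = 3*E[S²] - 2*E[S] - 1
E[S] = 2.5
E[S²] = Var(S) + (E[S])² = 0.083333333 + 6.25 = 6.3333333
E[Y] = 3*6.3333333 - 2*2.5 - 1 = 13

13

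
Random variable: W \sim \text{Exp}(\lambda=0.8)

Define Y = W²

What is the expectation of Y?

Using E[X²] = Var(X) + (E[X])²:
E[W] = 1.25
Var(W) = 1/0.8^2 = 1.5625
E[W²] = 1.5625 + 1.25² = 1.5625 + 1.5625 = 3.125

3.125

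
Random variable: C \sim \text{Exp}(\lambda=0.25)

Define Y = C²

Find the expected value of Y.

E[C²] = Var(C) + (E[C])² = 16 + 16 = 32

32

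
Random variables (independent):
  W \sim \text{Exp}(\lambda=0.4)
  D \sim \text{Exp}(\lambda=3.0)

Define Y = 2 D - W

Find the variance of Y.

For independent RVs: Var(aX + bY) = a²Var(X) + b²Var(Y)
Var(W) = 6.25
Var(D) = 0.11111111
Var(Y) = (-1)²*6.25 + 2²*0.11111111
= 1*6.25 + 4*0.11111111 = 6.6944444

6.6944444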